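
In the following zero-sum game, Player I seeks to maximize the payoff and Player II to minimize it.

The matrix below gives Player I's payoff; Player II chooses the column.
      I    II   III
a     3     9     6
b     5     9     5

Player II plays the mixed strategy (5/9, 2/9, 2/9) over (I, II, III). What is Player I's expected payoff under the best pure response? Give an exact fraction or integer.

a: (3)·(5/9) + (9)·(2/9) + (6)·(2/9) = 5.
b: (5)·(5/9) + (9)·(2/9) + (5)·(2/9) = 53/9.
The best pure response is b with expected payoff 53/9.

53/9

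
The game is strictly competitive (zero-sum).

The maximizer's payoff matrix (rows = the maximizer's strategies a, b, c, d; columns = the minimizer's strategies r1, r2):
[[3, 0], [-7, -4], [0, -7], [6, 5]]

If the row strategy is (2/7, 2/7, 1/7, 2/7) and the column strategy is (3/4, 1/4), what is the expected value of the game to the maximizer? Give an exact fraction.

Against (3/4, 1/4), each row's expected payoff is a: 9/4; b: -25/4; c: -7/4; d: 23/4.
Taking the (2/7, 2/7, 1/7, 2/7)-weighted average: (2/7)·(9/4) + (2/7)·(-25/4) + (1/7)·(-7/4) + (2/7)·(23/4) = 1/4.

1/4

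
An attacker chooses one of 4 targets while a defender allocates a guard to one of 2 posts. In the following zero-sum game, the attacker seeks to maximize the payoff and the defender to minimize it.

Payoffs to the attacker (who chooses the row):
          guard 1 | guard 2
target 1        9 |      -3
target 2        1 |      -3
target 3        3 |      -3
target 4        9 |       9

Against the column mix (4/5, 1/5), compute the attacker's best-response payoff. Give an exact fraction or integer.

target 1: (9)·(4/5) + (-3)·(1/5) = 33/5.
target 2: (1)·(4/5) + (-3)·(1/5) = 1/5.
target 3: (3)·(4/5) + (-3)·(1/5) = 9/5.
target 4: (9)·(4/5) + (9)·(1/5) = 9.
The best pure response is target 4 with expected payoff 9.

9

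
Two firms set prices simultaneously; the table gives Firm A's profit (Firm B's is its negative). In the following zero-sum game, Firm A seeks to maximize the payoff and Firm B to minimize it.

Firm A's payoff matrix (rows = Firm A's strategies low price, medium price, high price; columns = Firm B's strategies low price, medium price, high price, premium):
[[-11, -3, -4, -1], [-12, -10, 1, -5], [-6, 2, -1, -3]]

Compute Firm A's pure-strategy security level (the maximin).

The worst-case payoff for each row is low price: -11, medium price: -12, high price: -6.
The best of these is -6.

-6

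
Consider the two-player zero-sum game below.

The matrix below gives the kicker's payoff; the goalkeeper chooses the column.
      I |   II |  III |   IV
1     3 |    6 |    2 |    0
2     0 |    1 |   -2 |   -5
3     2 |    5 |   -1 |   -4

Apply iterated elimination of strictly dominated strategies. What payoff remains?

0

Row 2 is strictly dominated by row 1 (3>0, 6>1, 2>-2, 0>-5); eliminate 2.
Row 3 is strictly dominated by row 1 (3>2, 6>5, 2>-1, 0>-4); eliminate 3.
Column I is strictly dominated by III for the goalkeeper (2<3); eliminate I.
Column II is strictly dominated by III for the goalkeeper (2<6); eliminate II.
Column III is strictly dominated by IV for the goalkeeper (0<2); eliminate III.
Only (1, IV) remains, with payoff 0.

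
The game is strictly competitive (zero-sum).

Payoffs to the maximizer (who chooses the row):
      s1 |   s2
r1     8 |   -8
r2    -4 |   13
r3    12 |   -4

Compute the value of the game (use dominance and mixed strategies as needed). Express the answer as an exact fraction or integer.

Row r1 is strictly dominated by row r3, so the maximizer never plays it.
The remaining 2×2 game on (r2, r3) × (s1, s2) has no saddle point. Let the maximizer play r2 with probability p; indifference gives −4p + 12(1−p) = 13p − 4(1−p), so p = 16/33.
Similarly the minimizer's optimal q on s1 is 17/33, and the value is -4·(17/33) + (13)·(16/33) = 140/33.

140/33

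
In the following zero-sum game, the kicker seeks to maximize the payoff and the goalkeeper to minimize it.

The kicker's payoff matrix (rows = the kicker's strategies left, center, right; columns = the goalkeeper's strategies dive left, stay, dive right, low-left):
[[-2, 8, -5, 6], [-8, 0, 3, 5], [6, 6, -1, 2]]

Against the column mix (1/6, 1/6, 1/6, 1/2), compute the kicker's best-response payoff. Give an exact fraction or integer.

19/6

left: (-2)·(1/6) + (8)·(1/6) + (-5)·(1/6) + (6)·(1/2) = 19/6.
center: (-8)·(1/6) + (0)·(1/6) + (3)·(1/6) + (5)·(1/2) = 5/3.
right: (6)·(1/6) + (6)·(1/6) + (-1)·(1/6) + (2)·(1/2) = 17/6.
The best pure response is left with expected payoff 19/6.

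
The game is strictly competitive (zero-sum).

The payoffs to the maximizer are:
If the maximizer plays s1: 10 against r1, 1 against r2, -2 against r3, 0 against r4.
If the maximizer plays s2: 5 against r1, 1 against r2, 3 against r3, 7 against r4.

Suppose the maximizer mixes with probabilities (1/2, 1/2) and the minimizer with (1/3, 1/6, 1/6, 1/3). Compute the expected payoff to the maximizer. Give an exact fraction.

Against (1/3, 1/6, 1/6, 1/3), each row's expected payoff is s1: 19/6; s2: 14/3.
Taking the (1/2, 1/2)-weighted average: (1/2)·(19/6) + (1/2)·(14/3) = 47/12.

47/12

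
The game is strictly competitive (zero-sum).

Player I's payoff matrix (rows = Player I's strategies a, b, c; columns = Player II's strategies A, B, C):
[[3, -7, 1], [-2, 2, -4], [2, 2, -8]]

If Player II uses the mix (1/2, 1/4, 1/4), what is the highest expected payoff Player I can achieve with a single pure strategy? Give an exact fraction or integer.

0

a: (3)·(1/2) + (-7)·(1/4) + (1)·(1/4) = 0.
b: (-2)·(1/2) + (2)·(1/4) + (-4)·(1/4) = -3/2.
c: (2)·(1/2) + (2)·(1/4) + (-8)·(1/4) = -1/2.
The best pure response is a with expected payoff 0.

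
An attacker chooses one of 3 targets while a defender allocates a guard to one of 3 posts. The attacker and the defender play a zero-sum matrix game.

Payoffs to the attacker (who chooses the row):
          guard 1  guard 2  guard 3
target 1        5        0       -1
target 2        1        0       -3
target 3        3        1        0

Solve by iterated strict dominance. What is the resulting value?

0

Column guard 2 is strictly dominated by guard 3 for the defender (-1<0, -3<0, 0<1); eliminate guard 2.
Row target 2 is strictly dominated by row target 1 (5>1, -1>-3); eliminate target 2.
Column guard 1 is strictly dominated by guard 3 for the defender (-1<5, 0<3); eliminate guard 1.
Row target 1 is strictly dominated by row target 3 (0>-1); eliminate target 1.
Only (target 3, guard 3) remains, with payoff 0.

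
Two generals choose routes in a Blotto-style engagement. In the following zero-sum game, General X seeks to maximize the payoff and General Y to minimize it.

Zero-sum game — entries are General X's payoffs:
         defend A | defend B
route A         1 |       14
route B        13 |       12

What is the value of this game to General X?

85/7

Row minima are 1 and 12, so General X's maximin is 12; column maxima are 13 and 14, so General Y's minimax is 13. These differ, so the equilibrium is in mixed strategies.
Let General X play route A with probability p. General Y is indifferent when p + 13(1−p) = 14p + 12(1−p), giving p = 1/14.
Let General Y play defend A with probability q. General X is indifferent when q + 14(1−q) = 13q + 12(1−q), giving q = 1/7.
The value is 1·(1/7) + (14)·(6/7) = 85/7.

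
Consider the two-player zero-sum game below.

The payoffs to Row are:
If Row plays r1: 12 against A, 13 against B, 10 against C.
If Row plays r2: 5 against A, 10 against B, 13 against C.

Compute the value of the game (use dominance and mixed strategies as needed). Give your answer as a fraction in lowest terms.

53/5

Column B is strictly dominated by A for Column (it gives Row more in every row).
The remaining 2×2 game on (r1, r2) × (A, C) has no saddle point. Let Row play r1 with probability p; indifference gives 12p + 5(1−p) = 10p + 13(1−p), so p = 4/5.
Similarly Column's optimal q on A is 3/10, and the value is 12·(3/10) + (10)·(7/10) = 53/5.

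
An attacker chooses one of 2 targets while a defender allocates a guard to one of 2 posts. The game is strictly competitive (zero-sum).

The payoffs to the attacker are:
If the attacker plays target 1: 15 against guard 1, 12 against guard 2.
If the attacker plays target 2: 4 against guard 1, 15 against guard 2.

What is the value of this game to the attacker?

Row minima are 12 and 4, so the attacker's maximin is 12; column maxima are 15 and 15, so the defender's minimax is 15. These differ, so the equilibrium is in mixed strategies.
Let the attacker play target 1 with probability p. The defender is indifferent when 15p + 4(1−p) = 12p + 15(1−p), giving p = 11/14.
Let the defender play guard 1 with probability q. The attacker is indifferent when 15q + 12(1−q) = 4q + 15(1−q), giving q = 3/14.
The value is 15·(3/14) + (12)·(11/14) = 177/14.

177/14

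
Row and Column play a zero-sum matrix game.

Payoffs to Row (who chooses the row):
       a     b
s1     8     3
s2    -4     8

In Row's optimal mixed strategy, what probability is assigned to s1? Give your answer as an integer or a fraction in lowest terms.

Row minima are 3 and -4, so Row's maximin is 3; column maxima are 8 and 8, so Column's minimax is 8. These differ, so the equilibrium is in mixed strategies.
Let Row play s1 with probability p. Column is indifferent when 8p − 4(1−p) = 3p + 8(1−p), giving p = 12/17.

12/17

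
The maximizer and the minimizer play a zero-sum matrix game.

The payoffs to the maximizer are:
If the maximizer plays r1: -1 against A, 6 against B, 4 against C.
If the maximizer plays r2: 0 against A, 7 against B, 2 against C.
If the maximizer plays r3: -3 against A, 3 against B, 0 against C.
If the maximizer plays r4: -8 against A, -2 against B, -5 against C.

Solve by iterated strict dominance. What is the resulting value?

Row r4 is strictly dominated by row r1 (-1>-8, 6>-2, 4>-5); eliminate r4.
Column C is strictly dominated by A for the minimizer (-1<4, 0<2, -3<0); eliminate C.
Column B is strictly dominated by A for the minimizer (-1<6, 0<7, -3<3); eliminate B.
Row r3 is strictly dominated by row r1 (-1>-3); eliminate r3.
Row r1 is strictly dominated by row r2 (0>-1); eliminate r1.
Only (r2, A) remains, with payoff 0.

0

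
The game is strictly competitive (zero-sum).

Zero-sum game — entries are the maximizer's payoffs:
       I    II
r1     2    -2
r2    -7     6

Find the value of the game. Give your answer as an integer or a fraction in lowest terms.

Row minima are -2 and -7, so the maximizer's maximin is -2; column maxima are 2 and 6, so the minimizer's minimax is 2. These differ, so the equilibrium is in mixed strategies.
Let the maximizer play r1 with probability p. The minimizer is indifferent when 2p − 7(1−p) = −2p + 6(1−p), giving p = 13/17.
Let the minimizer play I with probability q. The maximizer is indifferent when 2q − 2(1−q) = −7q + 6(1−q), giving q = 8/17.
The value is 2·(8/17) + (-2)·(9/17) = -2/17.

-2/17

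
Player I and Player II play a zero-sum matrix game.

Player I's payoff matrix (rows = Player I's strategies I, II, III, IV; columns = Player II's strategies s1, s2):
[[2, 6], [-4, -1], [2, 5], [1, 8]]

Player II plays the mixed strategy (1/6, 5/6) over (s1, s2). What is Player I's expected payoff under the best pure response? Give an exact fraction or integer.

I: (2)·(1/6) + (6)·(5/6) = 16/3.
II: (-4)·(1/6) + (-1)·(5/6) = -3/2.
III: (2)·(1/6) + (5)·(5/6) = 9/2.
IV: (1)·(1/6) + (8)·(5/6) = 41/6.
The best pure response is IV with expected payoff 41/6.

41/6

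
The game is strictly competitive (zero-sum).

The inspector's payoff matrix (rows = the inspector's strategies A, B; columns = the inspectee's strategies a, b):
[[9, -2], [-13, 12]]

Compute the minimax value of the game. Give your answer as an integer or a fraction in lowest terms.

Row minima are -2 and -13, so the inspector's maximin is -2; column maxima are 9 and 12, so the inspectee's minimax is 9. These differ, so the equilibrium is in mixed strategies.
Let the inspector play A with probability p. The inspectee is indifferent when 9p − 13(1−p) = −2p + 12(1−p), giving p = 25/36.
Let the inspectee play a with probability q. The inspector is indifferent when 9q − 2(1−q) = −13q + 12(1−q), giving q = 7/18.
The value is 9·(7/18) + (-2)·(11/18) = 41/18.

41/18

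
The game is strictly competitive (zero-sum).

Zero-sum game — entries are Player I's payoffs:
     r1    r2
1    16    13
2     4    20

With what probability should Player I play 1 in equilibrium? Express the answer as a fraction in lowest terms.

Row minima are 13 and 4, so Player I's maximin is 13; column maxima are 16 and 20, so Player II's minimax is 16. These differ, so the equilibrium is in mixed strategies.
Let Player I play 1 with probability p. Player II is indifferent when 16p + 4(1−p) = 13p + 20(1−p), giving p = 16/19.

16/19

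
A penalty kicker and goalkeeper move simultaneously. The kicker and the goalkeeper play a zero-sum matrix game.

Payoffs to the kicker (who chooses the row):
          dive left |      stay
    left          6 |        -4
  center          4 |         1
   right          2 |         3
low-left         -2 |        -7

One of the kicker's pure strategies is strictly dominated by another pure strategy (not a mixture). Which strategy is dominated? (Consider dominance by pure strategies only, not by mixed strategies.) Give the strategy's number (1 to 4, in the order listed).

4

Compare low-left with left: 6 > -2, -4 > -7.
So left strictly dominates low-left for the kicker; low-left is strictly dominated.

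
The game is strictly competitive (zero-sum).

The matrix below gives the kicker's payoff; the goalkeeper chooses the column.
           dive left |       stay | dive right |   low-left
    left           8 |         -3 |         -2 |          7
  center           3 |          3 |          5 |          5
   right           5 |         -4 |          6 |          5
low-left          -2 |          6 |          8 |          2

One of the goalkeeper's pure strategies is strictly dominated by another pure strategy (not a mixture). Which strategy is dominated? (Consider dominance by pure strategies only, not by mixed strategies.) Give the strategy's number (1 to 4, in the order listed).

3

The goalkeeper prefers columns that give the kicker less. Compare dive right with stay: -3 < -2, 3 < 5, -4 < 6, 6 < 8.
So stay strictly dominates dive right for the goalkeeper; dive right is strictly dominated.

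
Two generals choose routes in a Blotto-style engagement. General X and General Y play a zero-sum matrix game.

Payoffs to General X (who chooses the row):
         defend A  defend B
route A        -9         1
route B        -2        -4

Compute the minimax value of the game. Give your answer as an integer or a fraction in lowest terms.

Row minima are -9 and -4, so General X's maximin is -4; column maxima are -2 and 1, so General Y's minimax is -2. These differ, so the equilibrium is in mixed strategies.
Let General X play route A with probability p. General Y is indifferent when −9p − 2(1−p) = p − 4(1−p), giving p = 1/6.
Let General Y play defend A with probability q. General X is indifferent when −9q + (1−q) = −2q − 4(1−q), giving q = 5/12.
The value is -9·(5/12) + (1)·(7/12) = -19/6.

-19/6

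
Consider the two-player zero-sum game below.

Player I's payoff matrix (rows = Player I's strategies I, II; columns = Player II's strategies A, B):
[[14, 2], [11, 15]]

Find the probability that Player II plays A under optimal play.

Row minima are 2 and 11, so Player I's maximin is 11; column maxima are 14 and 15, so Player II's minimax is 14. These differ, so the equilibrium is in mixed strategies.
Let Player II play A with probability q. Player I is indifferent when 14q + 2(1−q) = 11q + 15(1−q), giving q = 13/16.

13/16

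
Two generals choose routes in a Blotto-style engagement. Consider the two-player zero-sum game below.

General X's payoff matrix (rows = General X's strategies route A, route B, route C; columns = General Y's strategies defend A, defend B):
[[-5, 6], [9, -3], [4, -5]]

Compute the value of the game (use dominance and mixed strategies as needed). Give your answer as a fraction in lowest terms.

Row route C is strictly dominated by row route B, so General X never plays it.
The remaining 2×2 game on (route A, route B) × (defend A, defend B) has no saddle point. Let General X play route A with probability p; indifference gives −5p + 9(1−p) = 6p − 3(1−p), so p = 12/23.
Similarly General Y's optimal q on defend A is 9/23, and the value is -5·(9/23) + (6)·(14/23) = 39/23.

39/23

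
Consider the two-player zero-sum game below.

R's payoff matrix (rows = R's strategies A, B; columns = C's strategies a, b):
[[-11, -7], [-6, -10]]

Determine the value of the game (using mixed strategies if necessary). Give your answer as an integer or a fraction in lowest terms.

-17/2

Row minima are -11 and -10, so R's maximin is -10; column maxima are -6 and -7, so C's minimax is -7. These differ, so the equilibrium is in mixed strategies.
Let R play A with probability p. C is indifferent when −11p − 6(1−p) = −7p − 10(1−p), giving p = 1/2.
Let C play a with probability q. R is indifferent when −11q − 7(1−q) = −6q − 10(1−q), giving q = 3/8.
The value is -11·(3/8) + (-7)·(5/8) = -17/2.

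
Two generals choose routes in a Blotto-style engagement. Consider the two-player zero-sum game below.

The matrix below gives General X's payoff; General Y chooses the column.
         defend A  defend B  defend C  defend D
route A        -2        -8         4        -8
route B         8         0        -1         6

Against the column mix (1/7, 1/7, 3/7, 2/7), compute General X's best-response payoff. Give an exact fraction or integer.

route A: (-2)·(1/7) + (-8)·(1/7) + (4)·(3/7) + (-8)·(2/7) = -2.
route B: (8)·(1/7) + (0)·(1/7) + (-1)·(3/7) + (6)·(2/7) = 17/7.
The best pure response is route B with expected payoff 17/7.

17/7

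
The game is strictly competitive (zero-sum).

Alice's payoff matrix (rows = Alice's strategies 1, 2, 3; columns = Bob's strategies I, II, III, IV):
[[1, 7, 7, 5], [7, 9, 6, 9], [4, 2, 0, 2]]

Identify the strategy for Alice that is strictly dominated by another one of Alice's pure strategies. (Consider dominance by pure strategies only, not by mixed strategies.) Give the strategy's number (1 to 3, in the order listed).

Compare 3 with 2: 7 > 4, 9 > 2, 6 > 0, 9 > 2.
So 2 strictly dominates 3 for Alice; 3 is strictly dominated.

3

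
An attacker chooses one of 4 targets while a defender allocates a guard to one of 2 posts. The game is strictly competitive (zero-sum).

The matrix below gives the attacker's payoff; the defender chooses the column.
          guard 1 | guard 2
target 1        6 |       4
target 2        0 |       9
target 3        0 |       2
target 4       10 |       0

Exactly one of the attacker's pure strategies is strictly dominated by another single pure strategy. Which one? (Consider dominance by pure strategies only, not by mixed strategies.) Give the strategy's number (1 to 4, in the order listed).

3

Compare target 3 with target 1: 6 > 0, 4 > 2.
So target 1 strictly dominates target 3 for the attacker; target 3 is strictly dominated.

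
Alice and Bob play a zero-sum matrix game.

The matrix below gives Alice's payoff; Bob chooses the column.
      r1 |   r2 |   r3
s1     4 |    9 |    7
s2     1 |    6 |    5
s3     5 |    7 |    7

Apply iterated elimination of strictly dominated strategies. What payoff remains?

Row s2 is strictly dominated by row s1 (4>1, 9>6, 7>5); eliminate s2.
Column r3 is strictly dominated by r1 for Bob (4<7, 5<7); eliminate r3.
Column r2 is strictly dominated by r1 for Bob (4<9, 5<7); eliminate r2.
Row s1 is strictly dominated by row s3 (5>4); eliminate s1.
Only (s3, r1) remains, with payoff 5.

5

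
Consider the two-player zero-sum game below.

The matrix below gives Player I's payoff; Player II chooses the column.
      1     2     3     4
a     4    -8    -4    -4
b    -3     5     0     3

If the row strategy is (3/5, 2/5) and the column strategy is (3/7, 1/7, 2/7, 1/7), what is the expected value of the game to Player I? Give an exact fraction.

Against (3/7, 1/7, 2/7, 1/7), each row's expected payoff is a: -8/7; b: -1/7.
Taking the (3/5, 2/5)-weighted average: (3/5)·(-8/7) + (2/5)·(-1/7) = -26/35.

-26/35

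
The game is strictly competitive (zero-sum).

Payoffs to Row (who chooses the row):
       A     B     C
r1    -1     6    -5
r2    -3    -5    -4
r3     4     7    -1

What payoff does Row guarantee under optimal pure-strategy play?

Row minima: -5, -5, -1 → Row's maximin is -1.
Column maxima: 4, 7, -1 → Column's minimax is -1.
They coincide at (r3, C), so the value is -1.

-1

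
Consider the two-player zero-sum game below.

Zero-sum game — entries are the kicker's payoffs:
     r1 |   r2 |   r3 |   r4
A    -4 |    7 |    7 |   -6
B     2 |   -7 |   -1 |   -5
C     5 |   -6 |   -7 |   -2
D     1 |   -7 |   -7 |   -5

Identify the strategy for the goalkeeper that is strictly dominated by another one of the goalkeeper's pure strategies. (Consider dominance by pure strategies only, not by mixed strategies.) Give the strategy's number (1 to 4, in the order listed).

The goalkeeper prefers columns that give the kicker less. Compare r1 with r4: -6 < -4, -5 < 2, -2 < 5, -5 < 1.
So r4 strictly dominates r1 for the goalkeeper; r1 is strictly dominated.

1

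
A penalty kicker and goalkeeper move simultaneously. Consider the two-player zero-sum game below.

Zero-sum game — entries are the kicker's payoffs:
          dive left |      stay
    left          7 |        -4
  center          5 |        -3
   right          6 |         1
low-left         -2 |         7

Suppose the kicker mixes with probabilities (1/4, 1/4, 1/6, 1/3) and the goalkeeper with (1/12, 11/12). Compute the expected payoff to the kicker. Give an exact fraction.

Against (1/12, 11/12), each row's expected payoff is left: -37/12; center: -7/3; right: 17/12; low-left: 25/4.
Taking the (1/4, 1/4, 1/6, 1/3)-weighted average: (1/4)·(-37/12) + (1/4)·(-7/3) + (1/6)·(17/12) + (1/3)·(25/4) = 139/144.

139/144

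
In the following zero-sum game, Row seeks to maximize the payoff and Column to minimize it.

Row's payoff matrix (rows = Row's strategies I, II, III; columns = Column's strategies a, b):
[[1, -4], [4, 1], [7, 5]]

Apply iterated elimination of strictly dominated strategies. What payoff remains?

5

Row I is strictly dominated by row II (4>1, 1>-4); eliminate I.
Column a is strictly dominated by b for Column (1<4, 5<7); eliminate a.
Row II is strictly dominated by row III (5>1); eliminate II.
Only (III, b) remains, with payoff 5.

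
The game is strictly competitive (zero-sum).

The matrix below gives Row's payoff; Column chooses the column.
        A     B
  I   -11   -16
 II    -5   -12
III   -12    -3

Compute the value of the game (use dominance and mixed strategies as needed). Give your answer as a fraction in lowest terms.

Row I is strictly dominated by row II, so Row never plays it.
The remaining 2×2 game on (II, III) × (A, B) has no saddle point. Let Row play II with probability p; indifference gives −5p − 12(1−p) = −12p − 3(1−p), so p = 9/16.
Similarly Column's optimal q on A is 9/16, and the value is -5·(9/16) + (-12)·(7/16) = -129/16.

-129/16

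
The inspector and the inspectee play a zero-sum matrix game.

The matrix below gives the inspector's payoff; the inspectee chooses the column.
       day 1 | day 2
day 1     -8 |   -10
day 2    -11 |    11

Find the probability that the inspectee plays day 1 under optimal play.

Row minima are -10 and -11, so the inspector's maximin is -10; column maxima are -8 and 11, so the inspectee's minimax is -8. These differ, so the equilibrium is in mixed strategies.
Let the inspectee play day 1 with probability q. The inspector is indifferent when −8q − 10(1−q) = −11q + 11(1−q), giving q = 7/8.

7/8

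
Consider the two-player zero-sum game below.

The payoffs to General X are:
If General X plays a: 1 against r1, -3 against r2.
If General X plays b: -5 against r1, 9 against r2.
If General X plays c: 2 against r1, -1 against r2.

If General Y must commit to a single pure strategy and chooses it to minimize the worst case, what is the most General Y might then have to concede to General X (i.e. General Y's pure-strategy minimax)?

The worst case (largest entry) in each column is r1: 2, r2: 9.
The best (smallest) of these is 2.

2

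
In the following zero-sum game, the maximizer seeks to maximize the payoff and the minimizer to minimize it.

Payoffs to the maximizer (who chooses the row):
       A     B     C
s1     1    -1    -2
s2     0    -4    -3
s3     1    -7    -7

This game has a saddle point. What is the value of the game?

Row minima: -2, -4, -7 → the maximizer's maximin is -2.
Column maxima: 1, -1, -2 → the minimizer's minimax is -2.
They coincide at (s1, C), so the value is -2.

-2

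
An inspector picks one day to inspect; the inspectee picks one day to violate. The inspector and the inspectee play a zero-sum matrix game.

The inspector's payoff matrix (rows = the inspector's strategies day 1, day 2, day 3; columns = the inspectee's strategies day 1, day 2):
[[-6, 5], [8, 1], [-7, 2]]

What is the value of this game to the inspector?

23/9

Row day 3 is strictly dominated by row day 1, so the inspector never plays it.
The remaining 2×2 game on (day 1, day 2) × (day 1, day 2) has no saddle point. Let the inspector play day 1 with probability p; indifference gives −6p + 8(1−p) = 5p + (1−p), so p = 7/18.
Similarly the inspectee's optimal q on day 1 is 2/9, and the value is -6·(2/9) + (5)·(7/9) = 23/9.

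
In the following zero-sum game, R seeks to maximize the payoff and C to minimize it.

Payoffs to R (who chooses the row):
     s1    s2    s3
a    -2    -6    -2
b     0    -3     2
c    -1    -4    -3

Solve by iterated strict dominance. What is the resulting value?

Column s1 is strictly dominated by s2 for C (-6<-2, -3<0, -4<-1); eliminate s1.
Row a is strictly dominated by row b (-3>-6, 2>-2); eliminate a.
Row c is strictly dominated by row b (-3>-4, 2>-3); eliminate c.
Column s3 is strictly dominated by s2 for C (-3<2); eliminate s3.
Only (b, s2) remains, with payoff -3.

-3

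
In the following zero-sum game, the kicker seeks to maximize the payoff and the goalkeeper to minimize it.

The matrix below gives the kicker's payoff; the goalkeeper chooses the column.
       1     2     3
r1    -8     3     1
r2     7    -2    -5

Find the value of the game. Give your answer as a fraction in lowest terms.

Column 2 is strictly dominated by 3 for the goalkeeper (it gives the kicker more in every row).
The remaining 2×2 game on (r1, r2) × (1, 3) has no saddle point. Let the kicker play r1 with probability p; indifference gives −8p + 7(1−p) = p − 5(1−p), so p = 4/7.
Similarly the goalkeeper's optimal q on 1 is 2/7, and the value is -8·(2/7) + (1)·(5/7) = -11/7.

-11/7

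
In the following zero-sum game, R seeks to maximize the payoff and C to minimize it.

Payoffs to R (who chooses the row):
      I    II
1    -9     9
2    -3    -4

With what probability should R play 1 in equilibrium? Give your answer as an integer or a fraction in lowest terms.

Row minima are -9 and -4, so R's maximin is -4; column maxima are -3 and 9, so C's minimax is -3. These differ, so the equilibrium is in mixed strategies.
Let R play 1 with probability p. C is indifferent when −9p − 3(1−p) = 9p − 4(1−p), giving p = 1/19.

1/19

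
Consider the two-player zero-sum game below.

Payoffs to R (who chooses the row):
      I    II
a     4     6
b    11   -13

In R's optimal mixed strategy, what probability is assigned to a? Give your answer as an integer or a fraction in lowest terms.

12/13

Row minima are 4 and -13, so R's maximin is 4; column maxima are 11 and 6, so C's minimax is 6. These differ, so the equilibrium is in mixed strategies.
Let R play a with probability p. C is indifferent when 4p + 11(1−p) = 6p − 13(1−p), giving p = 12/13.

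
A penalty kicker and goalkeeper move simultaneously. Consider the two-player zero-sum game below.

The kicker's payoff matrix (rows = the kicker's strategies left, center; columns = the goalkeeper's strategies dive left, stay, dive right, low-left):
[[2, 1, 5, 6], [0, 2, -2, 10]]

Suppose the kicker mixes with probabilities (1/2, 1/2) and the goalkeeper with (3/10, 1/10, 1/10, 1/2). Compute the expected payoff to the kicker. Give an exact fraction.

23/5

Against (3/10, 1/10, 1/10, 1/2), each row's expected payoff is left: 21/5; center: 5.
Taking the (1/2, 1/2)-weighted average: (1/2)·(21/5) + (1/2)·(5) = 23/5.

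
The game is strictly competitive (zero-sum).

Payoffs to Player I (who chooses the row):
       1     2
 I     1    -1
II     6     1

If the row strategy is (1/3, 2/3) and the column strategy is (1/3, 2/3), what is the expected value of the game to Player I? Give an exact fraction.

Against (1/3, 2/3), each row's expected payoff is I: -1/3; II: 8/3.
Taking the (1/3, 2/3)-weighted average: (1/3)·(-1/3) + (2/3)·(8/3) = 5/3.

5/3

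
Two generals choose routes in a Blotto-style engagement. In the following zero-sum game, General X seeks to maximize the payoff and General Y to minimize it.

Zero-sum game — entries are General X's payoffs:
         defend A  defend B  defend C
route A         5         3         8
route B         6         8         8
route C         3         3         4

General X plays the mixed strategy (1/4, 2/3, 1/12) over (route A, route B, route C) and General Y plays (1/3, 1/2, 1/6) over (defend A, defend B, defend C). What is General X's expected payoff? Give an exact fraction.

113/18

Against (1/3, 1/2, 1/6), each row's expected payoff is route A: 9/2; route B: 22/3; route C: 19/6.
Taking the (1/4, 2/3, 1/12)-weighted average: (1/4)·(9/2) + (2/3)·(22/3) + (1/12)·(19/6) = 113/18.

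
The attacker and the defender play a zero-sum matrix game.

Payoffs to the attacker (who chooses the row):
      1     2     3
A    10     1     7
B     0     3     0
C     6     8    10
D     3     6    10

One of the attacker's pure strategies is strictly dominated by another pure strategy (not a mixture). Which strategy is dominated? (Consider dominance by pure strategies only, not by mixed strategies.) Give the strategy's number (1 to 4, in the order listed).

2

Compare B with C: 6 > 0, 8 > 3, 10 > 0.
So C strictly dominates B for the attacker; B is strictly dominated.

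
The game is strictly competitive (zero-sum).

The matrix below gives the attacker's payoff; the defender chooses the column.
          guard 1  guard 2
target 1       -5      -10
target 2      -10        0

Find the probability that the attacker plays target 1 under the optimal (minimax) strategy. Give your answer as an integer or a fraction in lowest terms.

2/3

Row minima are -10 and -10, so the attacker's maximin is -10; column maxima are -5 and 0, so the defender's minimax is -5. These differ, so the equilibrium is in mixed strategies.
Let the attacker play target 1 with probability p. The defender is indifferent when −5p − 10(1−p) = −10p, giving p = 2/3.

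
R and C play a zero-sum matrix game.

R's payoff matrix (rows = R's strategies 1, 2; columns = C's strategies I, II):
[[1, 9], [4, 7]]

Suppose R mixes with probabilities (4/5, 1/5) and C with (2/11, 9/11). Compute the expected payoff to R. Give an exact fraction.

403/55

Against (2/11, 9/11), each row's expected payoff is 1: 83/11; 2: 71/11.
Taking the (4/5, 1/5)-weighted average: (4/5)·(83/11) + (1/5)·(71/11) = 403/55.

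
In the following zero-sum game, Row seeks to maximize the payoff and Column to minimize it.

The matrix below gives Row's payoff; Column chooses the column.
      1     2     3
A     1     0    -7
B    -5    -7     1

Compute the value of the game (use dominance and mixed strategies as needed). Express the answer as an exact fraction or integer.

Column 1 is strictly dominated by 2 for Column (it gives Row more in every row).
The remaining 2×2 game on (A, B) × (2, 3) has no saddle point. Let Row play A with probability p; indifference gives −7(1−p) = −7p + (1−p), so p = 8/15.
Similarly Column's optimal q on 2 is 8/15, and the value is 0·(8/15) + (-7)·(7/15) = -49/15.

-49/15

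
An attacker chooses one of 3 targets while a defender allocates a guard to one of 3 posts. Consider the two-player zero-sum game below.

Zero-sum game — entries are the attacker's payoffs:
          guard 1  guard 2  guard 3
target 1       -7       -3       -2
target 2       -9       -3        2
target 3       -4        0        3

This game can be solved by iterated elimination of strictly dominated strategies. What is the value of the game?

-4

Column guard 3 is strictly dominated by guard 1 for the defender (-7<-2, -9<2, -4<3); eliminate guard 3.
Row target 2 is strictly dominated by row target 3 (-4>-9, 0>-3); eliminate target 2.
Row target 1 is strictly dominated by row target 3 (-4>-7, 0>-3); eliminate target 1.
Column guard 2 is strictly dominated by guard 1 for the defender (-4<0); eliminate guard 2.
Only (target 3, guard 1) remains, with payoff -4.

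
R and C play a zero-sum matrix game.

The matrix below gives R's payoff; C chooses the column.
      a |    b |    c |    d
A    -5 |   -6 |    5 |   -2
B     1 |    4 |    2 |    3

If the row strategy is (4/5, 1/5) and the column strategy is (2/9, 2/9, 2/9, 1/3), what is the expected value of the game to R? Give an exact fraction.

-49/45

Against (2/9, 2/9, 2/9, 1/3), each row's expected payoff is A: -2; B: 23/9.
Taking the (4/5, 1/5)-weighted average: (4/5)·(-2) + (1/5)·(23/9) = -49/45.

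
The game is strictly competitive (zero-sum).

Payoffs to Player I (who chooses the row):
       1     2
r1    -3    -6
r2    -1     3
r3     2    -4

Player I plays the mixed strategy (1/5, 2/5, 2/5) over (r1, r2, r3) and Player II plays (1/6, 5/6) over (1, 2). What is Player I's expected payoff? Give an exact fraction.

-41/30

Against (1/6, 5/6), each row's expected payoff is r1: -11/2; r2: 7/3; r3: -3.
Taking the (1/5, 2/5, 2/5)-weighted average: (1/5)·(-11/2) + (2/5)·(7/3) + (2/5)·(-3) = -41/30.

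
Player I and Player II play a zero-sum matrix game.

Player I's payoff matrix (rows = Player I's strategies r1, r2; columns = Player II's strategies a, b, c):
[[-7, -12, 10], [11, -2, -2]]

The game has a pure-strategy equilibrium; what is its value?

-2

Row minima: -12, -2 → Player I's maximin is -2.
Column maxima: 11, -2, 10 → Player II's minimax is -2.
They coincide at (r2, b), so the value is -2.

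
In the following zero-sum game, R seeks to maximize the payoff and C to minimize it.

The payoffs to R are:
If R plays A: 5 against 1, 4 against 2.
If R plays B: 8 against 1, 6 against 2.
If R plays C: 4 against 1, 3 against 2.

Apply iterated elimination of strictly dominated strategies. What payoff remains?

6

Column 1 is strictly dominated by 2 for C (4<5, 6<8, 3<4); eliminate 1.
Row A is strictly dominated by row B (6>4); eliminate A.
Row C is strictly dominated by row B (6>3); eliminate C.
Only (B, 2) remains, with payoff 6.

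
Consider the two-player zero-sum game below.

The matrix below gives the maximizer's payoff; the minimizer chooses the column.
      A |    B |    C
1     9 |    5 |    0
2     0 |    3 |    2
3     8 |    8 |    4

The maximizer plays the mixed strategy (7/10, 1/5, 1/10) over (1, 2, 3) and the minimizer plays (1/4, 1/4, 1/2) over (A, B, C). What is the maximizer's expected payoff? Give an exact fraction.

Against (1/4, 1/4, 1/2), each row's expected payoff is 1: 7/2; 2: 7/4; 3: 6.
Taking the (7/10, 1/5, 1/10)-weighted average: (7/10)·(7/2) + (1/5)·(7/4) + (1/10)·(6) = 17/5.

17/5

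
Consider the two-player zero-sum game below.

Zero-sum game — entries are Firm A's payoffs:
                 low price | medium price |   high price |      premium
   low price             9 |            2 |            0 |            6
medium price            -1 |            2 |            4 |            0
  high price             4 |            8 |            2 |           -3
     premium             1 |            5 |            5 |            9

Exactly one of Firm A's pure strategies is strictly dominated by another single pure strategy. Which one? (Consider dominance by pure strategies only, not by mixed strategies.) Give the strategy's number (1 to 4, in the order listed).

2

Compare medium price with premium: 1 > -1, 5 > 2, 5 > 4, 9 > 0.
So premium strictly dominates medium price for Firm A; medium price is strictly dominated.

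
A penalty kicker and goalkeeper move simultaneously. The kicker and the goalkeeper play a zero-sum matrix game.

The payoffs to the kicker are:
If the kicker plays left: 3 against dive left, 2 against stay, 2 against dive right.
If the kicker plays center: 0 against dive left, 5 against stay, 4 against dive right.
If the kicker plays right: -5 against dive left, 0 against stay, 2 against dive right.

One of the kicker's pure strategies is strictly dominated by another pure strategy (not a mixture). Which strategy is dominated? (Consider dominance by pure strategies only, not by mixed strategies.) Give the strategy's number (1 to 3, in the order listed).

3

Compare right with center: 0 > -5, 5 > 0, 4 > 2.
So center strictly dominates right for the kicker; right is strictly dominated.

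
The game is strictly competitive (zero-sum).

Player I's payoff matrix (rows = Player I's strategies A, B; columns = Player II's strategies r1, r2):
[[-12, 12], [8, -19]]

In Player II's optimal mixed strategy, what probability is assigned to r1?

Row minima are -12 and -19, so Player I's maximin is -12; column maxima are 8 and 12, so Player II's minimax is 8. These differ, so the equilibrium is in mixed strategies.
Let Player II play r1 with probability q. Player I is indifferent when −12q + 12(1−q) = 8q − 19(1−q), giving q = 31/51.

31/51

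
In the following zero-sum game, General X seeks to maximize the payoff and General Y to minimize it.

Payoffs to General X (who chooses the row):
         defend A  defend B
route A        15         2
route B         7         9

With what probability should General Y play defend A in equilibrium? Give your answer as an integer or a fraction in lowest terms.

Row minima are 2 and 7, so General X's maximin is 7; column maxima are 15 and 9, so General Y's minimax is 9. These differ, so the equilibrium is in mixed strategies.
Let General Y play defend A with probability q. General X is indifferent when 15q + 2(1−q) = 7q + 9(1−q), giving q = 7/15.

7/15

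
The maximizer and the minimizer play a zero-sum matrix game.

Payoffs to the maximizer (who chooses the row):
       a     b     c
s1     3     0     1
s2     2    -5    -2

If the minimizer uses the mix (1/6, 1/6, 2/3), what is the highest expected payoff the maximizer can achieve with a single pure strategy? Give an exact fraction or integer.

s1: (3)·(1/6) + (0)·(1/6) + (1)·(2/3) = 7/6.
s2: (2)·(1/6) + (-5)·(1/6) + (-2)·(2/3) = -11/6.
The best pure response is s1 with expected payoff 7/6.

7/6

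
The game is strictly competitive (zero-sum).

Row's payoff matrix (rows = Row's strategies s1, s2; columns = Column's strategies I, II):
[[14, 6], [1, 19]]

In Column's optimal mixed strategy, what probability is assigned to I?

1/2

Row minima are 6 and 1, so Row's maximin is 6; column maxima are 14 and 19, so Column's minimax is 14. These differ, so the equilibrium is in mixed strategies.
Let Column play I with probability q. Row is indifferent when 14q + 6(1−q) = q + 19(1−q), giving q = 1/2.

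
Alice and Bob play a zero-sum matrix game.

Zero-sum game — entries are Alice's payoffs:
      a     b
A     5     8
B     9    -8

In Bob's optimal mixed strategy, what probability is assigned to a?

4/5

Row minima are 5 and -8, so Alice's maximin is 5; column maxima are 9 and 8, so Bob's minimax is 8. These differ, so the equilibrium is in mixed strategies.
Let Bob play a with probability q. Alice is indifferent when 5q + 8(1−q) = 9q − 8(1−q), giving q = 4/5.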